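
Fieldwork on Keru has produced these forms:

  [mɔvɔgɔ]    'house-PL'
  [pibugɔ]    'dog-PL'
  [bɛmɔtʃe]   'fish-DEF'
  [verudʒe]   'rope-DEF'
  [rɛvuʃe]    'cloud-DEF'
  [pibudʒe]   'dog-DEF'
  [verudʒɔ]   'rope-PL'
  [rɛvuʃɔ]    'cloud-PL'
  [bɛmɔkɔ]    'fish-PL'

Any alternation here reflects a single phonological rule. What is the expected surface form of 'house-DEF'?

[mɔvɔdʒe]

'dog' shows [dʒ] ~ [g] at the end of the stem ([pibudʒe] vs [pibugɔ]).
But 'rope' keeps [dʒ] in both environments ([verudʒe], [verudʒɔ]), so there is no rule changing /dʒ/ to [g] before the PL suffix.
So /g/ is underlying, and a rule of palatalization before a front vowel — /k/ and /g/ become palato-alveolar [tʃ] and [dʒ] before a front vowel — gives [dʒ].
From [mɔvɔgɔ] the stem 'house' is /mɔvɔg/; before a front vowel this yields [mɔvɔdʒe].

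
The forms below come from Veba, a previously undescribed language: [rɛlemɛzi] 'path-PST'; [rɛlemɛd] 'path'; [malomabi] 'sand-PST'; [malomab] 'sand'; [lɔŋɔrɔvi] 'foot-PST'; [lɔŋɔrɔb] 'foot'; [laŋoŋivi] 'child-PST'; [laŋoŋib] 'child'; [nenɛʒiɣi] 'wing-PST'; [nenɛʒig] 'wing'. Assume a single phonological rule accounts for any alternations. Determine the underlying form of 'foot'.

/lɔŋɔrɔv/

'foot' shows [v] ~ [b] at the end of the stem ([lɔŋɔrɔvi] vs [lɔŋɔrɔb]).
Compare 'sand', with invariant [b] in [malomabi] and [malomab]: an analysis with underlying /b/ and a rule producing [v] before the PST suffix would wrongly predict alternation here too.
The underlying segment must be /v/; voiced fricatives become stops word-finally, yielding [b] there.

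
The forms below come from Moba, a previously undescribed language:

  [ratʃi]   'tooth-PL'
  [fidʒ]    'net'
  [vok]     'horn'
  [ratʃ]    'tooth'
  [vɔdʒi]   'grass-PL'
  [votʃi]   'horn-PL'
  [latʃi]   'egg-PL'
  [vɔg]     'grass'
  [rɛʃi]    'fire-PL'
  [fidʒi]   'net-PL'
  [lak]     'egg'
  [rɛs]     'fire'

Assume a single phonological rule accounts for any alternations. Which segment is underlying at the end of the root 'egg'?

/k/

'egg' shows [tʃ] ~ [k] at the end of the stem ([latʃi] vs [lak]).
But 'tooth' keeps [tʃ] in both environments ([ratʃi], [ratʃ]), so there is no rule changing /tʃ/ to [k] in isolation.
So /k/ is underlying, and a rule of palatalization before a front vowel — /k/, /g/ and /s/ become palato-alveolar [tʃ], [dʒ] and [ʃ] before a front vowel — gives [tʃ].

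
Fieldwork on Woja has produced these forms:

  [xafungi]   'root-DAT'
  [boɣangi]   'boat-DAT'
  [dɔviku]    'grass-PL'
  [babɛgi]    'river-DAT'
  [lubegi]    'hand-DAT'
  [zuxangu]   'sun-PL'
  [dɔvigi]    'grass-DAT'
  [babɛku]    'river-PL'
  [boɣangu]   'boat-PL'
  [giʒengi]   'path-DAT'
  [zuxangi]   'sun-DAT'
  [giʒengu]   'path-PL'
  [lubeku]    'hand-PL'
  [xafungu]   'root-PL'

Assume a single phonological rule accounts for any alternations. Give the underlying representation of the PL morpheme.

/-ku/

The PL morpheme has two allomorphs, [-gu] and [-ku].
By contrast the DAT suffix keeps its initial [g] throughout — that segment must be underlying.
The PL suffix is therefore /-ku/ underlyingly, with post-nasal voicing: voiceless stops become voiced after a nasal.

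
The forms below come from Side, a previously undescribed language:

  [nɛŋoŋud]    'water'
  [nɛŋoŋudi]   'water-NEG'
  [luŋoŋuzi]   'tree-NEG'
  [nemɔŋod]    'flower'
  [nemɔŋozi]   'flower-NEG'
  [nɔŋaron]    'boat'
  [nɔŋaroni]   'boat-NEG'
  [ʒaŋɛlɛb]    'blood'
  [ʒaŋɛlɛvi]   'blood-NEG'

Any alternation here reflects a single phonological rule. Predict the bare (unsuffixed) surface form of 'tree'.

[luŋoŋud]

The root 'flower' surfaces as [nemɔŋod] and [nemɔŋozi], with a stem-final [d] ~ [z] alternation.
The stem 'water' ([nɛŋoŋud], [nɛŋoŋudi]) shows [d] unchanged in both environments, so [d] cannot be basic with [z] derived before the NEG suffix.
Therefore /z/ is basic and [d] is derived by word-final hardening (voiced fricatives become stops word-finally).
The one attested form of 'tree', [luŋoŋuzi], shows underlying /luŋoŋuz/. Applying the same rule word-finally gives [luŋoŋud].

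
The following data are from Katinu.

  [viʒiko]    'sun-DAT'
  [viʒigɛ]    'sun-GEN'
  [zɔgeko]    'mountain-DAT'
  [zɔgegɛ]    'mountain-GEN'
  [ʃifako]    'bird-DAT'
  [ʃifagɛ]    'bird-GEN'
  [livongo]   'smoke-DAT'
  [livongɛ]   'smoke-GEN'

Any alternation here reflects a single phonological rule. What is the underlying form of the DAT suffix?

The DAT suffix surfaces as [-go] and [-ko], depending on the final segment of the stem.
The GEN suffix, which begins with [g], is invariant after every stem; so [g] is not altered by any rule here.
The DAT suffix is therefore /-ko/ underlyingly, with post-nasal voicing: voiceless stops become voiced after a nasal.

/-ko/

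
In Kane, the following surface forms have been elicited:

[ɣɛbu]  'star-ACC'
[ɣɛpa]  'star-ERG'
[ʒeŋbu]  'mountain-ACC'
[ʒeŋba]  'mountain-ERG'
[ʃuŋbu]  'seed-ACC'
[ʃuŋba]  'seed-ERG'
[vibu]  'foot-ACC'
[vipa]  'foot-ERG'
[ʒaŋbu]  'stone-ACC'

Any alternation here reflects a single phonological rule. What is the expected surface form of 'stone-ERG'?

The ERG suffix surfaces as [-ba] and [-pa], depending on the final segment of the stem.
By contrast the ACC suffix keeps its initial [b] throughout — that segment must be underlying.
The ERG suffix is therefore /-pa/ underlyingly, with post-nasal voicing: voiceless stops become voiced after a nasal.
After 'stone', which ends in a nasal, the suffix surfaces as [-ba], giving [ʒaŋba].

[ʒaŋba]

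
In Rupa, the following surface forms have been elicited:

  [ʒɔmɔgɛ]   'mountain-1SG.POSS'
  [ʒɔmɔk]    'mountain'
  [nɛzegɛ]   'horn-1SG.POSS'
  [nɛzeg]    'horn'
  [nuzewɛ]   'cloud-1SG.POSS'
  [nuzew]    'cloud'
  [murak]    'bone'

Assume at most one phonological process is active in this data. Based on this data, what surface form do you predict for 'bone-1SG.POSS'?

[muragɛ]

The root 'mountain' surfaces as [ʒɔmɔgɛ] and [ʒɔmɔk], with a stem-final [g] ~ [k] alternation.
Compare 'horn', with invariant [g] in [nɛzegɛ] and [nɛzeg]: an analysis with underlying /g/ and a rule producing [k] in isolation would wrongly predict alternation here too.
So /k/ is underlying, and a rule of intervocalic voicing — voiceless stops become voiced between vowels — gives [g].
From [murak] the stem 'bone' is /murak/; between vowels this yields [muragɛ].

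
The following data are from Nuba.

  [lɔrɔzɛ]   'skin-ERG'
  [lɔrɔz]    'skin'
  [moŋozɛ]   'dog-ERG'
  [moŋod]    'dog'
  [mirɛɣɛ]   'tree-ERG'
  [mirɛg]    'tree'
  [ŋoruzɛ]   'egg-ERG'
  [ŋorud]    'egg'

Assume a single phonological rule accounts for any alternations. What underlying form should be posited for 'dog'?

/moŋod/

In [moŋozɛ] and [moŋod] the final segment of 'dog' alternates: [z] ~ [d].
Compare 'skin', with invariant [z] in [lɔrɔzɛ] and [lɔrɔz]: an analysis with underlying /z/ and a rule producing [d] in isolation would wrongly predict alternation here too.
Therefore /d/ is basic and [z] is derived by intervocalic spirantization (voiced stops become fricatives between vowels).
So 'dog' = /moŋod/.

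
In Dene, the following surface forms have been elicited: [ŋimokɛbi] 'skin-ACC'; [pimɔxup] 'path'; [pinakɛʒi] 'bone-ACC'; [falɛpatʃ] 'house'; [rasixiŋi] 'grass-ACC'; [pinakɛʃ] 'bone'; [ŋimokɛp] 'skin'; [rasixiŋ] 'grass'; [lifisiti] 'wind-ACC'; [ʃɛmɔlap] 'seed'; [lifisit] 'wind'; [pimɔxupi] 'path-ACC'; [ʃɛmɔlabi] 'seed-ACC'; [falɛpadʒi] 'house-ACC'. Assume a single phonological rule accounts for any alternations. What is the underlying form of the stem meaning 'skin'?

/ŋimokɛb/

'skin' shows [p] ~ [b] at the end of the stem ([ŋimokɛp] vs [ŋimokɛbi]).
If /p/ were underlying and a rule turned it into [b] before the ACC suffix, 'path' would also alternate; but it has [p] in both [pimɔxup] and [pimɔxupi].
The underlying segment must be /b/; voiced obstruents become voiceless word-finally, yielding [p] there.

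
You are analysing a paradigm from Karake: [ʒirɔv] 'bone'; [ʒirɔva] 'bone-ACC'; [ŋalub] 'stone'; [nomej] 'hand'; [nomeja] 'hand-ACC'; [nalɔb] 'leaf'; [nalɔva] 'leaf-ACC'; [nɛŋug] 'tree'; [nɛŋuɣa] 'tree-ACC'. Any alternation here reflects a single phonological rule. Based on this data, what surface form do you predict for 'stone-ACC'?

[ŋaluva]

'leaf' shows [b] ~ [v] at the end of the stem ([nalɔb] vs [nalɔva]).
The stem 'bone' ([ʒirɔv], [ʒirɔva]) shows [v] unchanged in both environments, so [v] cannot be basic with [b] derived in isolation.
So /b/ is underlying, and a rule of intervocalic spirantization — voiced stops become fricatives between vowels — gives [v].
From [ŋalub] the stem 'stone' is /ŋalub/; between vowels this yields [ŋaluva].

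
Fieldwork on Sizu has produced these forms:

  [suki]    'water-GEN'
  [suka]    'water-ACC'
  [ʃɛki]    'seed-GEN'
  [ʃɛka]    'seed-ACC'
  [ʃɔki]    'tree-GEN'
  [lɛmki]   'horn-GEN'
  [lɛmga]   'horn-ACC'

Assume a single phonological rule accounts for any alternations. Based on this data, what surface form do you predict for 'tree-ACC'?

[ʃɔka]

The ACC suffix surfaces as [-ga] and [-ka], depending on the final segment of the stem.
By contrast the GEN suffix keeps its initial [k] throughout — that segment must be underlying.
The ACC suffix is therefore /-ga/ underlyingly, with post-vocalic devoicing: voiced stops become voiceless after a vowel.
After 'tree', which ends in a vowel, the suffix surfaces as [-ka], giving [ʃɔka].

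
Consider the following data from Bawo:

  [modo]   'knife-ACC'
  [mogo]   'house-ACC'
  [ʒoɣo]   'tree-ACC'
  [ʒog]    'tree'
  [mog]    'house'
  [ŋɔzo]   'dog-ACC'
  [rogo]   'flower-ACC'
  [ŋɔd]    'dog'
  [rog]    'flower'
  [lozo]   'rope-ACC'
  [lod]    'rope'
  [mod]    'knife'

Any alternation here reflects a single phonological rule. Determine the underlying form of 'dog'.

/ŋɔz/

The root 'dog' surfaces as [ŋɔd] and [ŋɔzo], with a stem-final [d] ~ [z] alternation.
But 'knife' keeps [d] in both environments ([mod], [modo]), so there is no rule changing /d/ to [z] before the ACC suffix.
The underlying segment must be /z/; voiced fricatives become stops word-finally, yielding [d] there.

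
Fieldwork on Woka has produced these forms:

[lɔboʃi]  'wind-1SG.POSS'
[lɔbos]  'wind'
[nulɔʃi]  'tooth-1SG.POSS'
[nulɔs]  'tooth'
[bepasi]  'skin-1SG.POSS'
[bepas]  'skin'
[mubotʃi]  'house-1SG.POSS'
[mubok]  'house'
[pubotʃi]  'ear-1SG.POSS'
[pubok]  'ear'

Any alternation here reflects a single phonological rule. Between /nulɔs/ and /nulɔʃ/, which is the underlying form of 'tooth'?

The stem for 'tooth' ends in [ʃ] in [nulɔʃi] but [s] in [nulɔs].
Compare 'skin', with invariant [s] in [bepasi] and [bepas]: an analysis with underlying /s/ and a rule producing [ʃ] before the 1SG.POSS suffix would wrongly predict alternation here too.
Therefore /ʃ/ is basic and [s] is derived by depalatalization (palato-alveolar /tʃ/ and /ʃ/ become [k] and [s] when no front vowel follows).

/nulɔʃ/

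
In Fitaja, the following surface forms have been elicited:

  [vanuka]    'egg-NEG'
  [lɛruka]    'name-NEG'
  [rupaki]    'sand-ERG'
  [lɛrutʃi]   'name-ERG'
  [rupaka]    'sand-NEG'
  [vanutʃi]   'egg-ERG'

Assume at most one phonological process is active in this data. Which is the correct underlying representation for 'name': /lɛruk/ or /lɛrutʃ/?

The stem for 'name' ends in [tʃ] in [lɛrutʃi] but [k] in [lɛruka].
The stem 'sand' ([rupaki], [rupaka]) shows [k] unchanged in both environments, so [k] cannot be basic with [tʃ] derived before the ERG suffix.
Therefore /tʃ/ is basic and [k] is derived by depalatalization (palato-alveolar /tʃ/ becomes [k] when no front vowel follows).

/lɛrutʃ/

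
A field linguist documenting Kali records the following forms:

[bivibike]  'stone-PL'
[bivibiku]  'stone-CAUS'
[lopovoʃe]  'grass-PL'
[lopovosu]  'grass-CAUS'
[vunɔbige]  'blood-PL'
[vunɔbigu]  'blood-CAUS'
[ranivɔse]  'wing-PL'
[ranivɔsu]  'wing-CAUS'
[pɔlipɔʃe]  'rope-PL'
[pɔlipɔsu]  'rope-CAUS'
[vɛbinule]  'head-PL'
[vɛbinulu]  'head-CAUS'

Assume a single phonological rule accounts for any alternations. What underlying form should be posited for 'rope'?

The root 'rope' surfaces as [pɔlipɔʃe] and [pɔlipɔsu], with a stem-final [ʃ] ~ [s] alternation.
But 'wing' keeps [s] in both environments ([ranivɔse], [ranivɔsu]), so there is no rule changing /s/ to [ʃ] before the PL suffix.
So /ʃ/ is underlying, and a rule of depalatalization — palato-alveolar /ʃ/ becomes [s] when no front vowel follows — gives [s].

/pɔlipɔʃ/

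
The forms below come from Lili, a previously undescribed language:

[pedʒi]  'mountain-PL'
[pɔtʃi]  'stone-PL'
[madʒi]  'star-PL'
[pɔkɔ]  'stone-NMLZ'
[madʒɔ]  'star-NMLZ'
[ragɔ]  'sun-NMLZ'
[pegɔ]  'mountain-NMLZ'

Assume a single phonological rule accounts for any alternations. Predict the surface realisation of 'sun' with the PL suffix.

[radʒi]

The stem for 'mountain' ends in [g] in [pegɔ] but [dʒ] in [pedʒi].
Compare 'star', with invariant [dʒ] in [madʒɔ] and [madʒi]: an analysis with underlying /dʒ/ and a rule producing [g] before the NMLZ suffix would wrongly predict alternation here too.
The underlying segment must be /g/; /k/ and /g/ become palato-alveolar [tʃ] and [dʒ] before a front vowel, yielding [dʒ] there.
The one attested form of 'sun', [ragɔ], shows underlying /rag/. Applying the same rule before a front vowel gives [radʒi].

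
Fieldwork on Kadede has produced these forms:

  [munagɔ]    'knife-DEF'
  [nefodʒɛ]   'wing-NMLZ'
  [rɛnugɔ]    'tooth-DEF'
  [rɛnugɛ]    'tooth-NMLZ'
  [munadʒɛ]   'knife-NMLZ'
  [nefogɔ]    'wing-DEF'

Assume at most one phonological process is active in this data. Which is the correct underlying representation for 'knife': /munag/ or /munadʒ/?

/munadʒ/

The root 'knife' surfaces as [munagɔ] and [munadʒɛ], with a stem-final [g] ~ [dʒ] alternation.
But 'tooth' keeps [g] in both environments ([rɛnugɔ], [rɛnugɛ]), so there is no rule changing /g/ to [dʒ] before the NMLZ suffix.
The alternation reflects depalatalization: palato-alveolar /dʒ/ becomes [g] when no front vowel follows. /dʒ/ is underlying.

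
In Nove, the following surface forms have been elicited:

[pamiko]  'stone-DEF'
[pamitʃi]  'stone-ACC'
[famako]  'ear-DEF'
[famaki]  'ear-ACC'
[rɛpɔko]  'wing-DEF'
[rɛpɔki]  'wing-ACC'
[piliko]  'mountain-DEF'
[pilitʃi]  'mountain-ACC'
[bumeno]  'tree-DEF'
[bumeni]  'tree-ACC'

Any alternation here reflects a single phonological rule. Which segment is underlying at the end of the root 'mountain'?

The root 'mountain' surfaces as [piliko] and [pilitʃi], with a stem-final [k] ~ [tʃ] alternation.
But 'wing' keeps [k] in both environments ([rɛpɔko], [rɛpɔki]), so there is no rule changing /k/ to [tʃ] before the ACC suffix.
Therefore /tʃ/ is basic and [k] is derived by depalatalization (palato-alveolar /tʃ/ becomes [k] when no front vowel follows).

/tʃ/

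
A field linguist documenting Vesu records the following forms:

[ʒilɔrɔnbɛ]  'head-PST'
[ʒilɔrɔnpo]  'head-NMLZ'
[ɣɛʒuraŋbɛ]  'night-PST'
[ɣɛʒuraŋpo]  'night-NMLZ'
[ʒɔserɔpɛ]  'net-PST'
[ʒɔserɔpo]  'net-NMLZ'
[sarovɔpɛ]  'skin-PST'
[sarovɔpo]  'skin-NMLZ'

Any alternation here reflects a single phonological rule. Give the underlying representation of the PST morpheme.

/-bɛ/

The PST suffix surfaces as [-bɛ] and [-pɛ], depending on the final segment of the stem.
By contrast the NMLZ suffix keeps its initial [p] throughout — that segment must be underlying.
The PST suffix is therefore /-bɛ/ underlyingly, with post-vocalic devoicing: voiced stops become voiceless after a vowel.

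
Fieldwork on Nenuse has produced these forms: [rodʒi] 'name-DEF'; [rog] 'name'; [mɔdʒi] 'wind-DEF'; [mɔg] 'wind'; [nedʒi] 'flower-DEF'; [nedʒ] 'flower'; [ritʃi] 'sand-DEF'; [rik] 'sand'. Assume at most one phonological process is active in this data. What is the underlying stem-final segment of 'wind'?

'wind' shows [dʒ] ~ [g] at the end of the stem ([mɔdʒi] vs [mɔg]).
Compare 'flower', with invariant [dʒ] in [nedʒi] and [nedʒ]: an analysis with underlying /dʒ/ and a rule producing [g] in isolation would wrongly predict alternation here too.
So /g/ is underlying, and a rule of palatalization before a front vowel — /k/ and /g/ become palato-alveolar [tʃ] and [dʒ] before a front vowel — gives [dʒ].

/g/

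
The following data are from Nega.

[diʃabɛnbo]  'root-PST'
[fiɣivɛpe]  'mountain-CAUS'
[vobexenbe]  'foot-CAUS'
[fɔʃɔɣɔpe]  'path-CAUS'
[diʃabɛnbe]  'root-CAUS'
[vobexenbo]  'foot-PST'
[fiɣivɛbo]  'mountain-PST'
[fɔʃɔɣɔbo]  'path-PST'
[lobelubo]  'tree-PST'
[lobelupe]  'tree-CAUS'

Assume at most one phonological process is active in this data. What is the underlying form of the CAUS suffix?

/-pe/

The CAUS morpheme has two allomorphs, [-be] and [-pe].
The PST suffix, which begins with [b], is invariant after every stem; so [b] is not altered by any rule here.
The CAUS suffix is therefore /-pe/ underlyingly, with post-nasal voicing: voiceless stops become voiced after a nasal.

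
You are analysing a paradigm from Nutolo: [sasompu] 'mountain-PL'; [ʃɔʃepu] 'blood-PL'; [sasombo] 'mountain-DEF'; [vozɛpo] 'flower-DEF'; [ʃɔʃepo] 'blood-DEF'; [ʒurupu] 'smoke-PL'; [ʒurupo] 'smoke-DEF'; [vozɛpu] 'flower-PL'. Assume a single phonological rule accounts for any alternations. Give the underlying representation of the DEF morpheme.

/-bo/

The DEF morpheme has two allomorphs, [-bo] and [-po].
By contrast the PL suffix keeps its initial [p] throughout — that segment must be underlying.
The DEF suffix is therefore /-bo/ underlyingly, with post-vocalic devoicing: voiced stops become voiceless after a vowel.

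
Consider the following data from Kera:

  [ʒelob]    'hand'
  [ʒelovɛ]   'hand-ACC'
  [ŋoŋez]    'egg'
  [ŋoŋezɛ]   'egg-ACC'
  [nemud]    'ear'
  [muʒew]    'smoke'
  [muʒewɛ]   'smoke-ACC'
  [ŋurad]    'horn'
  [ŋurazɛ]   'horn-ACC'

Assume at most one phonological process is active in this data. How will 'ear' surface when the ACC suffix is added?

The stem for 'horn' ends in [d] in [ŋurad] but [z] in [ŋurazɛ].
Compare 'egg', with invariant [z] in [ŋoŋez] and [ŋoŋezɛ]: an analysis with underlying /z/ and a rule producing [d] in isolation would wrongly predict alternation here too.
So /d/ is underlying, and a rule of intervocalic spirantization — voiced stops become fricatives between vowels — gives [z].
The one attested form of 'ear', [nemud], shows underlying /nemud/. Applying the same rule between vowels gives [nemuzɛ].

[nemuzɛ]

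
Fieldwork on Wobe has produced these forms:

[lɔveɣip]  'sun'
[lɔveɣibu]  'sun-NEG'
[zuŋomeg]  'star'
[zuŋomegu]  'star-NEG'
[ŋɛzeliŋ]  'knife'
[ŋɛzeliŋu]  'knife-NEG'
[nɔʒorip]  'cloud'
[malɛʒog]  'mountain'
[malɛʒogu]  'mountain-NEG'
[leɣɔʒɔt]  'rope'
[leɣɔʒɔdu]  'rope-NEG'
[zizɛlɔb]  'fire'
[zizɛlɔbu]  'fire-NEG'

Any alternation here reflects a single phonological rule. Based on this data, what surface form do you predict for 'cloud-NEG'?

In [lɔveɣip] and [lɔveɣibu] the final segment of 'sun' alternates: [p] ~ [b].
Compare 'fire', with invariant [b] in [zizɛlɔb] and [zizɛlɔbu]: an analysis with underlying /b/ and a rule producing [p] in isolation would wrongly predict alternation here too.
The underlying segment must be /p/; voiceless stops become voiced between vowels, yielding [b] there.
From [nɔʒorip] the stem 'cloud' is /nɔʒorip/; between vowels this yields [nɔʒoribu].

[nɔʒoribu]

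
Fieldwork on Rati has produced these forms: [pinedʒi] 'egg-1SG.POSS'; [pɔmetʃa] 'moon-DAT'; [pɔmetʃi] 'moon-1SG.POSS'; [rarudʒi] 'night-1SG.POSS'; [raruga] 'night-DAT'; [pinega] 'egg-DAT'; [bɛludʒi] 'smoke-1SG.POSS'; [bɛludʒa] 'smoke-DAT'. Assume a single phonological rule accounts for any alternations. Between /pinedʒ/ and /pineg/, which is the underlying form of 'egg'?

/pineg/

The stem for 'egg' ends in [dʒ] in [pinedʒi] but [g] in [pinega].
Compare 'smoke', with invariant [dʒ] in [bɛludʒi] and [bɛludʒa]: an analysis with underlying /dʒ/ and a rule producing [g] before the DAT suffix would wrongly predict alternation here too.
The underlying segment must be /g/; /g/ becomes palato-alveolar [dʒ] before a front vowel, yielding [dʒ] there.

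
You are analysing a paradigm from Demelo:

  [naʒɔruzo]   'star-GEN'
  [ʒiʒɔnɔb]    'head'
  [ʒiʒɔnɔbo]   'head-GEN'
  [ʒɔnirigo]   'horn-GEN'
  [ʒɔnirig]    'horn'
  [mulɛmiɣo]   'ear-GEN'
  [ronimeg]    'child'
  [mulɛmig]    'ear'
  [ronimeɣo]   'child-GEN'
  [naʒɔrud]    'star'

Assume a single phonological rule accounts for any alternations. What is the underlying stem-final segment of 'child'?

In [ronimeɣo] and [ronimeg] the final segment of 'child' alternates: [ɣ] ~ [g].
The stem 'horn' ([ʒɔnirigo], [ʒɔnirig]) shows [g] unchanged in both environments, so [g] cannot be basic with [ɣ] derived before the GEN suffix.
The underlying segment must be /ɣ/; voiced fricatives become stops word-finally, yielding [g] there.

/ɣ/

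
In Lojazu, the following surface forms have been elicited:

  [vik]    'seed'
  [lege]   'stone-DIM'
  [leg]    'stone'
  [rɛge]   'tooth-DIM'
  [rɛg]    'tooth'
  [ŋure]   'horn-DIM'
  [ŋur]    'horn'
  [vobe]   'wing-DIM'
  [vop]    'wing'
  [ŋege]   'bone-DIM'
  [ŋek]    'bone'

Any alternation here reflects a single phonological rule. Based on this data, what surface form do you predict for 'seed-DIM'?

The root 'bone' surfaces as [ŋege] and [ŋek], with a stem-final [g] ~ [k] alternation.
The stem 'tooth' ([rɛge], [rɛg]) shows [g] unchanged in both environments, so [g] cannot be basic with [k] derived in isolation.
The alternation reflects intervocalic voicing: voiceless stops become voiced between vowels. /k/ is underlying.
The one attested form of 'seed', [vik], shows underlying /vik/. Applying the same rule between vowels gives [vige].

[vige]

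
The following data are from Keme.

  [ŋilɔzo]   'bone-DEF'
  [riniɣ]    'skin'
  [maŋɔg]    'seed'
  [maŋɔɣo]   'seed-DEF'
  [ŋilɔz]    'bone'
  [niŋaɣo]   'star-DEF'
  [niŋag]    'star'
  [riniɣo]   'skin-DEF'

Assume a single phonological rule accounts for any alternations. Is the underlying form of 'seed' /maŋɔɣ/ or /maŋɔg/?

/maŋɔg/

The stem for 'seed' ends in [ɣ] in [maŋɔɣo] but [g] in [maŋɔg].
If /ɣ/ were underlying and a rule turned it into [g] in isolation, 'skin' would also alternate; but it has [ɣ] in both [riniɣo] and [riniɣ].
So /g/ is underlying, and a rule of intervocalic spirantization — voiced stops become fricatives between vowels — gives [ɣ].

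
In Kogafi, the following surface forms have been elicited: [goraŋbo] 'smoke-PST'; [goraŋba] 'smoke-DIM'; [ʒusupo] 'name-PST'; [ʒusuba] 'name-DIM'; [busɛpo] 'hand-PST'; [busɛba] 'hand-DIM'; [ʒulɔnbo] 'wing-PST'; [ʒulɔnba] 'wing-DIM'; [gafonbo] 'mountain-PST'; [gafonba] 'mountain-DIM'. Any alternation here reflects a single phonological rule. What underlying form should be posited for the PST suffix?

The PST morpheme has two allomorphs, [-bo] and [-po].
The DIM suffix, which begins with [b], is invariant after every stem; so [b] is not altered by any rule here.
So the underlying form is /-po/, and voiceless stops become voiced after a nasal.

/-po/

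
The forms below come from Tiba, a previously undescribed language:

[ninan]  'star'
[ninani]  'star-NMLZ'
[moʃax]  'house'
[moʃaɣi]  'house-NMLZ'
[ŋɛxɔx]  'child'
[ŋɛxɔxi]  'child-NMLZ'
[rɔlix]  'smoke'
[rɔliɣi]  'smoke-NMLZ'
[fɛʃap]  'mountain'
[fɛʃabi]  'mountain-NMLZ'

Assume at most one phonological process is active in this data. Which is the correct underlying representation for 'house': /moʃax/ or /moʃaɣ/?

In [moʃax] and [moʃaɣi] the final segment of 'house' alternates: [x] ~ [ɣ].
But 'child' keeps [x] in both environments ([ŋɛxɔx], [ŋɛxɔxi]), so there is no rule changing /x/ to [ɣ] before the NMLZ suffix.
Therefore /ɣ/ is basic and [x] is derived by word-final obstruent devoicing (voiced obstruents become voiceless word-finally).

/moʃaɣ/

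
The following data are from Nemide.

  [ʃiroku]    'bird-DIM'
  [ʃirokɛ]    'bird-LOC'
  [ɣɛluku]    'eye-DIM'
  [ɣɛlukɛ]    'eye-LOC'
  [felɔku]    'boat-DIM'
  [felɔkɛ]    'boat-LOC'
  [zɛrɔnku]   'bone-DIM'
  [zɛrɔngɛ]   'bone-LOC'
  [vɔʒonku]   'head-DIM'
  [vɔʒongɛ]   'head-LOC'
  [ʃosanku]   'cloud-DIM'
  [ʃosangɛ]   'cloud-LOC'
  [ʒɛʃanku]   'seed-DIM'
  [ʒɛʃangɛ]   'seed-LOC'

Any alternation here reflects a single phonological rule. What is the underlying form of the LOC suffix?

/-gɛ/

The LOC morpheme has two allomorphs, [-gɛ] and [-kɛ].
The DIM suffix, which begins with [k], is invariant after every stem; so [k] is not altered by any rule here.
So the underlying form is /-gɛ/, and voiced stops become voiceless after a vowel.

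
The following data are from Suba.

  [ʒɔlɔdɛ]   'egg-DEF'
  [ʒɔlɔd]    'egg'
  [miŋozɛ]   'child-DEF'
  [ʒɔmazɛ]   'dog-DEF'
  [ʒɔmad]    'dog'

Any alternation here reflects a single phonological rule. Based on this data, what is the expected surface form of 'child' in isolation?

[miŋod]

In [ʒɔmazɛ] and [ʒɔmad] the final segment of 'dog' alternates: [z] ~ [d].
If /d/ were underlying and a rule turned it into [z] before the DEF suffix, 'egg' would also alternate; but it has [d] in both [ʒɔlɔdɛ] and [ʒɔlɔd].
Therefore /z/ is basic and [d] is derived by word-final hardening (voiced fricatives become stops word-finally).
From [miŋozɛ] the stem 'child' is /miŋoz/; word-finally this yields [miŋod].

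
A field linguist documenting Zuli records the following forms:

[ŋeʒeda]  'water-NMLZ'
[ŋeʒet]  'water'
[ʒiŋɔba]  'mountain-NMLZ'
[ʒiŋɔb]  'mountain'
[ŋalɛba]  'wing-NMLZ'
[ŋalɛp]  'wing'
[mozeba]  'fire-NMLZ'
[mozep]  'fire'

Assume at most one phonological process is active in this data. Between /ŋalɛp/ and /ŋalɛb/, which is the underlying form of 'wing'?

/ŋalɛp/

The root 'wing' surfaces as [ŋalɛba] and [ŋalɛp], with a stem-final [b] ~ [p] alternation.
The stem 'mountain' ([ʒiŋɔba], [ʒiŋɔb]) shows [b] unchanged in both environments, so [b] cannot be basic with [p] derived in isolation.
So /p/ is underlying, and a rule of intervocalic voicing — voiceless stops become voiced between vowels — gives [b].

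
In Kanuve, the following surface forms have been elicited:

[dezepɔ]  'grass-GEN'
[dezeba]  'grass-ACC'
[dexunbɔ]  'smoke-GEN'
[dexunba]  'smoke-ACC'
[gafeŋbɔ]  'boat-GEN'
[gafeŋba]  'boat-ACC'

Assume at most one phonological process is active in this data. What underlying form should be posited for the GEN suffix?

The GEN suffix surfaces as [-bɔ] and [-pɔ], depending on the final segment of the stem.
By contrast the ACC suffix keeps its initial [b] throughout — that segment must be underlying.
The GEN suffix is therefore /-pɔ/ underlyingly, with post-nasal voicing: voiceless stops become voiced after a nasal.

/-pɔ/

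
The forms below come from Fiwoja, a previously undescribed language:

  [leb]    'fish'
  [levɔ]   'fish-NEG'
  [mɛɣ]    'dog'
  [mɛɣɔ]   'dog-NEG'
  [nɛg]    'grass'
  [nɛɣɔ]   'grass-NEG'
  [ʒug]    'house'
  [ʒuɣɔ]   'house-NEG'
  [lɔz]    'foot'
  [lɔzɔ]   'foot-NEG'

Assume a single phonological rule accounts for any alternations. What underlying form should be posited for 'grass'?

In [nɛg] and [nɛɣɔ] the final segment of 'grass' alternates: [g] ~ [ɣ].
If /ɣ/ were underlying and a rule turned it into [g] in isolation, 'dog' would also alternate; but it has [ɣ] in both [mɛɣ] and [mɛɣɔ].
So /g/ is underlying, and a rule of intervocalic spirantization — voiced stops become fricatives between vowels — gives [ɣ].

/nɛg/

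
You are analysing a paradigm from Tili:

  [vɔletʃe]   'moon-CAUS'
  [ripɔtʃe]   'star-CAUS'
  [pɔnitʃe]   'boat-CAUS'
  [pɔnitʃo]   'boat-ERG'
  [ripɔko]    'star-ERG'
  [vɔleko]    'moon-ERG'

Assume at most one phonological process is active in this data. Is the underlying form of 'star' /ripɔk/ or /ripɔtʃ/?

/ripɔk/

The root 'star' surfaces as [ripɔtʃe] and [ripɔko], with a stem-final [tʃ] ~ [k] alternation.
The stem 'boat' ([pɔnitʃe], [pɔnitʃo]) shows [tʃ] unchanged in both environments, so [tʃ] cannot be basic with [k] derived before the ERG suffix.
The alternation reflects palatalization before a front vowel: /k/ becomes palato-alveolar [tʃ] before a front vowel. /k/ is underlying.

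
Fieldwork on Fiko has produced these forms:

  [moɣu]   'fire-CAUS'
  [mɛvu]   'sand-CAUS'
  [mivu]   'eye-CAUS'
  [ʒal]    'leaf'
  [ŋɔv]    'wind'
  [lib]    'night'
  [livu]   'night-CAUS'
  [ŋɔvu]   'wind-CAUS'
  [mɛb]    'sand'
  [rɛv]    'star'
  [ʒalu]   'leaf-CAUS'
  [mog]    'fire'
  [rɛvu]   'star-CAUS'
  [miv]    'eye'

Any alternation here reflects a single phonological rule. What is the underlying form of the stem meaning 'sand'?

/mɛb/

The root 'sand' surfaces as [mɛb] and [mɛvu], with a stem-final [b] ~ [v] alternation.
Compare 'wind', with invariant [v] in [ŋɔv] and [ŋɔvu]: an analysis with underlying /v/ and a rule producing [b] in isolation would wrongly predict alternation here too.
The alternation reflects intervocalic spirantization: voiced stops become fricatives between vowels. /b/ is underlying.
The underlying form of 'sand' is therefore /mɛb/.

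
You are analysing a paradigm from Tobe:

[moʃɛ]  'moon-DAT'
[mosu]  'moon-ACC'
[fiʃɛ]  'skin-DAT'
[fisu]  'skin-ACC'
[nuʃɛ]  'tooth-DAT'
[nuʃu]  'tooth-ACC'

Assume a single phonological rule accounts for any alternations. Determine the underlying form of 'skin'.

/fis/

In [fiʃɛ] and [fisu] the final segment of 'skin' alternates: [ʃ] ~ [s].
But 'tooth' keeps [ʃ] in both environments ([nuʃɛ], [nuʃu]), so there is no rule changing /ʃ/ to [s] before the ACC suffix.
The alternation reflects palatalization before a front vowel: /s/ becomes palato-alveolar [ʃ] before a front vowel. /s/ is underlying.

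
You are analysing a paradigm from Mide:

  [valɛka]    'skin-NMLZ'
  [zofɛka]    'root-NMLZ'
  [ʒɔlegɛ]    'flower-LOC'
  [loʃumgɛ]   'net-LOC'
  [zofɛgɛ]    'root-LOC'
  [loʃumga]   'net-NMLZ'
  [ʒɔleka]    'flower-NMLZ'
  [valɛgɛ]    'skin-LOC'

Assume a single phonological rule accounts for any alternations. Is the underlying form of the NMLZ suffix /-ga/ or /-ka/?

/-ka/

The NMLZ suffix surfaces as [-ga] and [-ka], depending on the final segment of the stem.
By contrast the LOC suffix keeps its initial [g] throughout — that segment must be underlying.
The NMLZ suffix is therefore /-ka/ underlyingly, with post-nasal voicing: voiceless stops become voiced after a nasal.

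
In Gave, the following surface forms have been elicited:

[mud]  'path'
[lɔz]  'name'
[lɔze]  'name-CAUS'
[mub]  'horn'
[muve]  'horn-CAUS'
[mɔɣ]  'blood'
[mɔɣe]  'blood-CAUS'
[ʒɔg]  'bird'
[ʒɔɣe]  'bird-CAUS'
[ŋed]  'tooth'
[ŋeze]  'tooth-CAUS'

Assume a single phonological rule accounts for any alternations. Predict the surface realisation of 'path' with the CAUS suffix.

'tooth' shows [d] ~ [z] at the end of the stem ([ŋed] vs [ŋeze]).
If /z/ were underlying and a rule turned it into [d] in isolation, 'name' would also alternate; but it has [z] in both [lɔz] and [lɔze].
So /d/ is underlying, and a rule of intervocalic spirantization — voiced stops become fricatives between vowels — gives [z].
From [mud] the stem 'path' is /mud/; between vowels this yields [muze].

[muze]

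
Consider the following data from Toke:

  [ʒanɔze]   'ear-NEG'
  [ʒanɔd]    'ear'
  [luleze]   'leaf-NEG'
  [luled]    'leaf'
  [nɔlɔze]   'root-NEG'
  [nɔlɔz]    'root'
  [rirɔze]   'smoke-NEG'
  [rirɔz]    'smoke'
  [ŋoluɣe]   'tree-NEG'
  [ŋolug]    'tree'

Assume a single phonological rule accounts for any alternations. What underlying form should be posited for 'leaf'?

/luled/

The root 'leaf' surfaces as [luleze] and [luled], with a stem-final [z] ~ [d] alternation.
The stem 'smoke' ([rirɔze], [rirɔz]) shows [z] unchanged in both environments, so [z] cannot be basic with [d] derived in isolation.
The alternation reflects intervocalic spirantization: voiced stops become fricatives between vowels. /d/ is underlying.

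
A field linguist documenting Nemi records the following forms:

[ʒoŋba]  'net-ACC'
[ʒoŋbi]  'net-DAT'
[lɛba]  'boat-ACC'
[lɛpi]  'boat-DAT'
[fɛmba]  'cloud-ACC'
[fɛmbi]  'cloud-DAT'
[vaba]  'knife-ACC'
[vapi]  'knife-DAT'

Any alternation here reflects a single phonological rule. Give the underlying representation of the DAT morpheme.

/-pi/

The DAT morpheme has two allomorphs, [-bi] and [-pi].
By contrast the ACC suffix keeps its initial [b] throughout — that segment must be underlying.
The DAT suffix is therefore /-pi/ underlyingly, with post-nasal voicing: voiceless stops become voiced after a nasal.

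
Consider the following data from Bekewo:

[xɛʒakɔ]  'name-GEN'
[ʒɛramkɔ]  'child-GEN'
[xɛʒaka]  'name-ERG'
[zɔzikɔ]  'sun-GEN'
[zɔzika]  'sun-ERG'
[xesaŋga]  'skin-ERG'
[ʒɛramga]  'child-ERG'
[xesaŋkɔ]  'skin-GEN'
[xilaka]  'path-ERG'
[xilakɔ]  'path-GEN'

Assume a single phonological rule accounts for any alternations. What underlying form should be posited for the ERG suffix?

The ERG suffix surfaces as [-ga] and [-ka], depending on the final segment of the stem.
By contrast the GEN suffix keeps its initial [k] throughout — that segment must be underlying.
The ERG suffix is therefore /-ga/ underlyingly, with post-vocalic devoicing: voiced stops become voiceless after a vowel.

/-ga/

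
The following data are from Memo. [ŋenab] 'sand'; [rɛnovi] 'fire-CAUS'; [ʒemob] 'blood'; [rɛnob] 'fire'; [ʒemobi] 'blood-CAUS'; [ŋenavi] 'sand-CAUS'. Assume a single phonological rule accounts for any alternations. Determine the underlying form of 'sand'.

The stem for 'sand' ends in [b] in [ŋenab] but [v] in [ŋenavi].
If /b/ were underlying and a rule turned it into [v] before the CAUS suffix, 'blood' would also alternate; but it has [b] in both [ʒemob] and [ʒemobi].
The alternation reflects word-final hardening: voiced fricatives become stops word-finally. /v/ is underlying.
Hence 'sand' is /ŋenav/ underlyingly.

/ŋenav/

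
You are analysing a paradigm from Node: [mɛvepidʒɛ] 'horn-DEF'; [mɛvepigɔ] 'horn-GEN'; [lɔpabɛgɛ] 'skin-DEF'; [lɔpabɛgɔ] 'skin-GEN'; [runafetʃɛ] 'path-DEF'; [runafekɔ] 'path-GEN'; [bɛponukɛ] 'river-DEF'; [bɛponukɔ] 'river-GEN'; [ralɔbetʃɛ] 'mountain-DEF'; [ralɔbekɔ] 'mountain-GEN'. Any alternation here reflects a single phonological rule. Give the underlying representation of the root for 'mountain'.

/ralɔbetʃ/

'mountain' shows [tʃ] ~ [k] at the end of the stem ([ralɔbetʃɛ] vs [ralɔbekɔ]).
The stem 'river' ([bɛponukɛ], [bɛponukɔ]) shows [k] unchanged in both environments, so [k] cannot be basic with [tʃ] derived before the DEF suffix.
Therefore /tʃ/ is basic and [k] is derived by depalatalization (palato-alveolar /tʃ/ and /dʒ/ become [k] and [g] when no front vowel follows).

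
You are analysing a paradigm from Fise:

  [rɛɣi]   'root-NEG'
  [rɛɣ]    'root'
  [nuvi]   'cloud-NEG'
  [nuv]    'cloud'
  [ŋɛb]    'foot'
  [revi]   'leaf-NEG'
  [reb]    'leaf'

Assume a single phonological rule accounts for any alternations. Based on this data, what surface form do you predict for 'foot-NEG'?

[ŋɛvi]

The root 'leaf' surfaces as [revi] and [reb], with a stem-final [v] ~ [b] alternation.
If /v/ were underlying and a rule turned it into [b] in isolation, 'cloud' would also alternate; but it has [v] in both [nuvi] and [nuv].
The alternation reflects intervocalic spirantization: voiced stops become fricatives between vowels. /b/ is underlying.
The one attested form of 'foot', [ŋɛb], shows underlying /ŋɛb/. Applying the same rule between vowels gives [ŋɛvi].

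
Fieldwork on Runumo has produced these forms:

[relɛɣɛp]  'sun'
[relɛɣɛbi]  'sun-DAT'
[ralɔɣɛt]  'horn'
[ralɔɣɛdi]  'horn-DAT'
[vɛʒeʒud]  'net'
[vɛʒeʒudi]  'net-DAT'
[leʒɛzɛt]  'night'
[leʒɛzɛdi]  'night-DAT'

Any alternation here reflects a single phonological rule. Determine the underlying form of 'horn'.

'horn' shows [t] ~ [d] at the end of the stem ([ralɔɣɛt] vs [ralɔɣɛdi]).
If /d/ were underlying and a rule turned it into [t] in isolation, 'net' would also alternate; but it has [d] in both [vɛʒeʒud] and [vɛʒeʒudi].
So /t/ is underlying, and a rule of intervocalic voicing — voiceless stops become voiced between vowels — gives [d].

/ralɔɣɛt/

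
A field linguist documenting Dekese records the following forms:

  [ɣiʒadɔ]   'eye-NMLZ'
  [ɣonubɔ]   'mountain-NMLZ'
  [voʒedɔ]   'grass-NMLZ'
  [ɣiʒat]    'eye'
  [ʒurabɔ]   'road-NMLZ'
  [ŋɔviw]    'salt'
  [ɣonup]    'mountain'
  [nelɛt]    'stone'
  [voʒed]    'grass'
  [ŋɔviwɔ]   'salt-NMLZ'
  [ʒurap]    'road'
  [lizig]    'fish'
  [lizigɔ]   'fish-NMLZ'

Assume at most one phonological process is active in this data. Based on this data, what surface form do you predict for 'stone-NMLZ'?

'eye' shows [d] ~ [t] at the end of the stem ([ɣiʒadɔ] vs [ɣiʒat]).
Compare 'grass', with invariant [d] in [voʒedɔ] and [voʒed]: an analysis with underlying /d/ and a rule producing [t] in isolation would wrongly predict alternation here too.
The underlying segment must be /t/; voiceless stops become voiced between vowels, yielding [d] there.
The one attested form of 'stone', [nelɛt], shows underlying /nelɛt/. Applying the same rule between vowels gives [nelɛdɔ].

[nelɛdɔ]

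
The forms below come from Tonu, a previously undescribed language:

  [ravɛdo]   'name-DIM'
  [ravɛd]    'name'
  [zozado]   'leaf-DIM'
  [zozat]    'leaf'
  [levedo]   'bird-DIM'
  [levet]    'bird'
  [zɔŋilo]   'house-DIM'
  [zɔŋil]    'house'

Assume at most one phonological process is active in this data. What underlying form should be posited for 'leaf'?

The root 'leaf' surfaces as [zozado] and [zozat], with a stem-final [d] ~ [t] alternation.
If /d/ were underlying and a rule turned it into [t] in isolation, 'name' would also alternate; but it has [d] in both [ravɛdo] and [ravɛd].
The alternation reflects intervocalic voicing: voiceless stops become voiced between vowels. /t/ is underlying.
Hence 'leaf' is /zozat/ underlyingly.

/zozat/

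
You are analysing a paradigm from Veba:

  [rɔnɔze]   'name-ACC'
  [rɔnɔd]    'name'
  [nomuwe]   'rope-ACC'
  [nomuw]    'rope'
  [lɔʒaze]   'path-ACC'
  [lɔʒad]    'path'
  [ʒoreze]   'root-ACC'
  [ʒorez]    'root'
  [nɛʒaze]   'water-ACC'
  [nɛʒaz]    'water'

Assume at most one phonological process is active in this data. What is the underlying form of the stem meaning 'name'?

The stem for 'name' ends in [z] in [rɔnɔze] but [d] in [rɔnɔd].
Compare 'water', with invariant [z] in [nɛʒaze] and [nɛʒaz]: an analysis with underlying /z/ and a rule producing [d] in isolation would wrongly predict alternation here too.
So /d/ is underlying, and a rule of intervocalic spirantization — voiced stops become fricatives between vowels — gives [z].

/rɔnɔd/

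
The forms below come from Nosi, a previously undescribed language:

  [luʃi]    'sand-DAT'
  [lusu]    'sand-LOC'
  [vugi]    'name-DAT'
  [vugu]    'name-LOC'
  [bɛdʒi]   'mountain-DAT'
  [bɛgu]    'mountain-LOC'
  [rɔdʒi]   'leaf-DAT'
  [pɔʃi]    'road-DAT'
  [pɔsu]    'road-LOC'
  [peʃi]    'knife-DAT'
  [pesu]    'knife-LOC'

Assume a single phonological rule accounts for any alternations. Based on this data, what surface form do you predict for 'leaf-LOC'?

'mountain' shows [dʒ] ~ [g] at the end of the stem ([bɛdʒi] vs [bɛgu]).
The stem 'name' ([vugi], [vugu]) shows [g] unchanged in both environments, so [g] cannot be basic with [dʒ] derived before the DAT suffix.
The underlying segment must be /dʒ/; palato-alveolar /dʒ/ and /ʃ/ become [g] and [s] when no front vowel follows, yielding [g] there.
The one attested form of 'leaf', [rɔdʒi], shows underlying /rɔdʒ/. Applying the same rule when no front vowel follows gives [rɔgu].

[rɔgu]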